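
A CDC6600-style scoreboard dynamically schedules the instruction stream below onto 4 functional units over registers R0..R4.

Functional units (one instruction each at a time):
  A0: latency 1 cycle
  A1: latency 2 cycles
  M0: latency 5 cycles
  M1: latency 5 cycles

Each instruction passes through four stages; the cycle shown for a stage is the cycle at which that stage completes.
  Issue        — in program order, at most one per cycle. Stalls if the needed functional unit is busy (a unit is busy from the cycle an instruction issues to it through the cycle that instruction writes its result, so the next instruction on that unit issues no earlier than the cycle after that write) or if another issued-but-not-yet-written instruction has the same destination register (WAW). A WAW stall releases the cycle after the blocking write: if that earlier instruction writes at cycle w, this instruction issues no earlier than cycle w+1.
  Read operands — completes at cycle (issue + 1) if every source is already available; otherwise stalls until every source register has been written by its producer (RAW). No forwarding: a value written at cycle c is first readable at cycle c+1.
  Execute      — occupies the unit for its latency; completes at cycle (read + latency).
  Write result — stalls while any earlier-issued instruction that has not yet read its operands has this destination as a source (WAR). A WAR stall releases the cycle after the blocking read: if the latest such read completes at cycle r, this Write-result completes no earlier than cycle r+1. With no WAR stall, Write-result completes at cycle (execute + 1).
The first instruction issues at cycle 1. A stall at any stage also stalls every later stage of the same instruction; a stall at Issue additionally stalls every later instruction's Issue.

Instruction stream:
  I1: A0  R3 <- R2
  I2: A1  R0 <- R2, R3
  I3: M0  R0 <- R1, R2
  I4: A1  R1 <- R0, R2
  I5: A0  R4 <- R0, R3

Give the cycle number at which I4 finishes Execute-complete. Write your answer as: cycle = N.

c1: I1→A0
c2: I1 RO, I2→A1
c3: I1 EX
c4: I1 WR R3
c5: I2 RO
c7: I2 EX
c8: I2 WR R0
c9: I3→M0
c10: I3 RO, I4→A1
c11: I5→A0
c15: I3 EX
c16: I3 WR R0
c17: I4 RO, I5 RO
c18: I5 EX
c19: I4 EX, I5 WR R4
c20: I4 WR R1

cycle = 19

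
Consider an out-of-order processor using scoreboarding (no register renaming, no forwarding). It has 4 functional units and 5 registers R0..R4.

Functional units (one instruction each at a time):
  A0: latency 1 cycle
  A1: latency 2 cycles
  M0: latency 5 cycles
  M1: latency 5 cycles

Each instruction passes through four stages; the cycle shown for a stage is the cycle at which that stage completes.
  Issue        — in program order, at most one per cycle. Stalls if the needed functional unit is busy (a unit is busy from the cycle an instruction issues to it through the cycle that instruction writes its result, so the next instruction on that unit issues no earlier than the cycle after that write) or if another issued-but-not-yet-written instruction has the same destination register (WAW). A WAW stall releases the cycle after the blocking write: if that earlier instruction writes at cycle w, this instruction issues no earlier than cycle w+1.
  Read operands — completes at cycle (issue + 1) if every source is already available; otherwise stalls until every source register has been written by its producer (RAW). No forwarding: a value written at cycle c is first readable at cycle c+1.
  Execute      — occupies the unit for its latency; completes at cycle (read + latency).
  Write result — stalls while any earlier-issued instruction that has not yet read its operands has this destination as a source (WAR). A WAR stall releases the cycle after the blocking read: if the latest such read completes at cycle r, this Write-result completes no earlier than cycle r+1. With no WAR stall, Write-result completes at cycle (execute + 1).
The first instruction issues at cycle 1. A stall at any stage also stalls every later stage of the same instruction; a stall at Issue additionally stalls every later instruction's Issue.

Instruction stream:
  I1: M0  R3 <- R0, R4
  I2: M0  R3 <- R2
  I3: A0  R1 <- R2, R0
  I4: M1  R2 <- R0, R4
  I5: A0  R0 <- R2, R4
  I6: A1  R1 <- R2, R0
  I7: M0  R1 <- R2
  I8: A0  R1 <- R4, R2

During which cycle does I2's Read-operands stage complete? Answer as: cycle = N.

c1: I1→M0
c2: I1 RO
c7: I1 EX
c8: I1 WR R3
c9: I2→M0
c10: I2 RO · I3→A0
c11: I3 RO · I4→M1
c12: I3 EX · I4 RO
c13: I3 WR R1
c14: I5→A0
c15: I2 EX · I6→A1
c16: I2 WR R3
c17: I4 EX
c18: I4 WR R2
c19: I5 RO
c20: I5 EX
c21: I5 WR R0
c22: I6 RO
c24: I6 EX
c25: I6 WR R1
c26: I7→M0
c27: I7 RO
c32: I7 EX
c33: I7 WR R1
c34: I8→A0
c35: I8 RO
c36: I8 EX
c37: I8 WR R1

cycle = 10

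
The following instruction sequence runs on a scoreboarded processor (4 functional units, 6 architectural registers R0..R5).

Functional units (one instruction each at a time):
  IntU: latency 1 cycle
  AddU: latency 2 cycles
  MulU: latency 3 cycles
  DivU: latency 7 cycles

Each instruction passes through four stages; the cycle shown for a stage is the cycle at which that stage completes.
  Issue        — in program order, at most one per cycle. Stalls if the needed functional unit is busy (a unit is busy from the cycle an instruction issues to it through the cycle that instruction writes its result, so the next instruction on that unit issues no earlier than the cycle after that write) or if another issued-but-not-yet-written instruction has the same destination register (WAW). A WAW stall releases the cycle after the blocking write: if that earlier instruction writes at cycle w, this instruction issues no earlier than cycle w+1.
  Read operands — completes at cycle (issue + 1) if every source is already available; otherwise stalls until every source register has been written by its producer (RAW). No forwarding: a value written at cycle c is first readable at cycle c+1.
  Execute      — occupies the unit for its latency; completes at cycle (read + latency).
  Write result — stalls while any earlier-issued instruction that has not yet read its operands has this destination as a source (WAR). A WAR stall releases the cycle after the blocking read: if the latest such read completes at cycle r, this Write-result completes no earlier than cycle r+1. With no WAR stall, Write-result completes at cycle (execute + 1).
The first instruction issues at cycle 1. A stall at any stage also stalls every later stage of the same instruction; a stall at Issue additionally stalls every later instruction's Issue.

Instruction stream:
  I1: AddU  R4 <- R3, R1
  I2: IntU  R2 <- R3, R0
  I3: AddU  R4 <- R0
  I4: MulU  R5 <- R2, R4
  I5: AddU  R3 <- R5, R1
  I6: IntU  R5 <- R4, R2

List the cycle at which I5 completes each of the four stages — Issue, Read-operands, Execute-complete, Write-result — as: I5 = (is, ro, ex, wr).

c1: I1 dispatched to AddU
c2: I1 operands ready · I2 dispatched to IntU
c3: I2 operands ready
c4: I1 complete · I2 complete
c5: R4←I1 · R2←I2
c6: I3 dispatched to AddU
c7: I3 operands ready · I4 dispatched to MulU
c9: I3 complete
c10: R4←I3
c11: I4 operands ready · I5 dispatched to AddU
c14: I4 complete
c15: R5←I4
c16: I5 operands ready · I6 dispatched to IntU
c17: I6 operands ready
c18: I5 complete · I6 complete
c19: R3←I5 · R5←I6

I5 = (11, 16, 18, 19)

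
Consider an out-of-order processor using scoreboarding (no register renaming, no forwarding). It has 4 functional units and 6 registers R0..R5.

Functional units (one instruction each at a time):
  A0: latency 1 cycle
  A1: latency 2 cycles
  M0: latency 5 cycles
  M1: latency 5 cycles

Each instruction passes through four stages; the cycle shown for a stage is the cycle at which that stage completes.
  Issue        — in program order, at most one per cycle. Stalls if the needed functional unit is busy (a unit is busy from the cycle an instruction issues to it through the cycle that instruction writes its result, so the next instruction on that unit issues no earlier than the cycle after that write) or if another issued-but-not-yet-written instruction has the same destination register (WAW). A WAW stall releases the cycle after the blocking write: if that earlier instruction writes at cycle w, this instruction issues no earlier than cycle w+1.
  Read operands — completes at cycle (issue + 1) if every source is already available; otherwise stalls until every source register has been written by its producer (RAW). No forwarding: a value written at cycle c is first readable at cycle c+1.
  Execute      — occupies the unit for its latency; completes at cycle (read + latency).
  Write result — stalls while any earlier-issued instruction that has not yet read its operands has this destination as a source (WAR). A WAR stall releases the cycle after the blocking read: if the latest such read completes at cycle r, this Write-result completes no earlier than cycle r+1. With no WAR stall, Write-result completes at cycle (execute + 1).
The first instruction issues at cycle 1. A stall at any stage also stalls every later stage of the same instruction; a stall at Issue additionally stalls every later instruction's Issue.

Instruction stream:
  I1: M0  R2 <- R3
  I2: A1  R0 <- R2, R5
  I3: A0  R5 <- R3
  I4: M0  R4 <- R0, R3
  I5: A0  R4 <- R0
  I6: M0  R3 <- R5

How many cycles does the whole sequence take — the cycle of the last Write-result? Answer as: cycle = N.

cycle = 28

[I1] 1/2/7/8
[I2] 2/9/11/12  (RAW R2: wait I1 write@8)
[I3] 3/4/5/10  (WAR R5: wait I2 read@9)
[I4] 9/13/18/19  (struct: M0 busy until I1 writes@8; RAW R0: wait I2 write@12)
[I5] 20/21/22/23  (WAW R4: wait I4 write@19)
[I6] 21/22/27/28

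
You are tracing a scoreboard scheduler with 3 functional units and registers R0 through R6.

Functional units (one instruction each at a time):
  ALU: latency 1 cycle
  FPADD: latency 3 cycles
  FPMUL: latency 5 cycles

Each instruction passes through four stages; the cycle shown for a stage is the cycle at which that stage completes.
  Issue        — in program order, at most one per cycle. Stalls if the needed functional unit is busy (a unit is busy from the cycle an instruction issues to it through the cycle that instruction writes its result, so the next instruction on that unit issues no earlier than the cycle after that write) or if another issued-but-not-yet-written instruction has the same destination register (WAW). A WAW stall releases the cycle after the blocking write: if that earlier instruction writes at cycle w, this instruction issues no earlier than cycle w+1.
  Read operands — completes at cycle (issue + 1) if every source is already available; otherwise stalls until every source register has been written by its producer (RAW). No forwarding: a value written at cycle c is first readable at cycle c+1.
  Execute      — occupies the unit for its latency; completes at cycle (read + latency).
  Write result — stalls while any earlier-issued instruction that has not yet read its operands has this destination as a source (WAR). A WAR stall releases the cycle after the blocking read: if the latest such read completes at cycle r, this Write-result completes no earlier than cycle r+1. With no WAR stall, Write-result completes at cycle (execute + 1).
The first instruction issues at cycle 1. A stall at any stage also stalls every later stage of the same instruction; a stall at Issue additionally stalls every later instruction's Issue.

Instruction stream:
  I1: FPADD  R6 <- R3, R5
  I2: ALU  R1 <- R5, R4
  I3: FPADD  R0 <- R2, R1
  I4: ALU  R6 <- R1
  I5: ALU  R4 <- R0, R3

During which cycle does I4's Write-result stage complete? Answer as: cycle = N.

t=1  issue I1 (FPADD)
t=2  I1 read-ops; issue I2 (ALU)
t=3  I2 read-ops
t=4  I2 finished on ALU
t=5  I1 finished on FPADD; I2→R1
t=6  I1→R6
t=7  issue I3 (FPADD)
t=8  I3 read-ops; issue I4 (ALU)
t=9  I4 read-ops
t=10  I4 finished on ALU
t=11  I3 finished on FPADD; I4→R6
t=12  I3→R0; issue I5 (ALU)
t=13  I5 read-ops
t=14  I5 finished on ALU
t=15  I5→R4

cycle = 11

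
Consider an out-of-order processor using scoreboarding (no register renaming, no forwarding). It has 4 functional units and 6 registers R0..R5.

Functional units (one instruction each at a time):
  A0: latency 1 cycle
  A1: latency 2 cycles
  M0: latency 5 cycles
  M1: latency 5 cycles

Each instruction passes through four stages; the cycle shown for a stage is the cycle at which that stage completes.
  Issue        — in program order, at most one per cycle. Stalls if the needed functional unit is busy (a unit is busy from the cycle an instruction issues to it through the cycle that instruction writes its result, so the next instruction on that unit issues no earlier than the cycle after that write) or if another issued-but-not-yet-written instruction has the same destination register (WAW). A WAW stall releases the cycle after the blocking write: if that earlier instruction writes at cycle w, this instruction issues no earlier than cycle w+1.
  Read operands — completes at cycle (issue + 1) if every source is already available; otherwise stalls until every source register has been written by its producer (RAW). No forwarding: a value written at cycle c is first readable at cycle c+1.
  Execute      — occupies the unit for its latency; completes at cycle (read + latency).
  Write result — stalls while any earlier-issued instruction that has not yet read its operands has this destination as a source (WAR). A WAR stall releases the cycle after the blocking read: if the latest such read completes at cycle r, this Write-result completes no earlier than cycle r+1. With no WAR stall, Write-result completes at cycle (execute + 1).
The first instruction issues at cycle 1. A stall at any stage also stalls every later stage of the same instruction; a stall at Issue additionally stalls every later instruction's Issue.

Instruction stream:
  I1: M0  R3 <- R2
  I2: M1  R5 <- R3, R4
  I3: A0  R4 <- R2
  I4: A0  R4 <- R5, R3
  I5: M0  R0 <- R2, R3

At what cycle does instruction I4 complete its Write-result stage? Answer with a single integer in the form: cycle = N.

[I1] 1/2/7/8
[I2] 2/9/14/15  (RAW R3: wait I1 write@8)
[I3] 3/4/5/10  (WAR R4: wait I2 read@9)
[I4] 11/16/17/18  (struct: A0 busy until I3 writes@10; RAW R5: wait I2 write@15)
[I5] 12/13/18/19

cycle = 18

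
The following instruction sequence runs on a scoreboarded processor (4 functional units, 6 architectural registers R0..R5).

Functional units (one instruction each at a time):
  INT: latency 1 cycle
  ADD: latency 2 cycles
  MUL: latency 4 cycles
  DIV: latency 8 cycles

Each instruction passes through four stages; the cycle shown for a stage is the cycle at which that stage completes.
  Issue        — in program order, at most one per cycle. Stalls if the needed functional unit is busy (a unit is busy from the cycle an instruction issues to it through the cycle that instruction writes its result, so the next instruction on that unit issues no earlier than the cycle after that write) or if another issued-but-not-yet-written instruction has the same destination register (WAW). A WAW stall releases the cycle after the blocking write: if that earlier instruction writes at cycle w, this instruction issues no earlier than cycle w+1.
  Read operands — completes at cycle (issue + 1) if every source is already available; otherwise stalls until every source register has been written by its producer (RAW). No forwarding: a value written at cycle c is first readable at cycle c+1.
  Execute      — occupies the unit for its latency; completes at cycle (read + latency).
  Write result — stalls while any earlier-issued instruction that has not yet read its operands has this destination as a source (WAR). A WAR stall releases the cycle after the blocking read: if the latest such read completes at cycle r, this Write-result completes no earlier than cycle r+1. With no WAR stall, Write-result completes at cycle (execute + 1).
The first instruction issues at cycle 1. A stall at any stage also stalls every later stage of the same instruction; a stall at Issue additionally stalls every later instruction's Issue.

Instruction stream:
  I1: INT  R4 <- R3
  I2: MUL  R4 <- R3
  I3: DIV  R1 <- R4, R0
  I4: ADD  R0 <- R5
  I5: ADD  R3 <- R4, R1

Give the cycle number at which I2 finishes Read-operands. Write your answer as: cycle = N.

I1 -> (1, 2, 3, 4)
I2 -> (5, 6, 10, 11)  // WAW R4: wait I1 write@4
I3 -> (6, 12, 20, 21)  // RAW R4: wait I2 write@11
I4 -> (7, 8, 10, 13)  // WAR R0: wait I3 read@12
I5 -> (14, 22, 24, 25)  // struct: ADD busy until I4 writes@13, RAW R1: wait I3 write@21

cycle = 6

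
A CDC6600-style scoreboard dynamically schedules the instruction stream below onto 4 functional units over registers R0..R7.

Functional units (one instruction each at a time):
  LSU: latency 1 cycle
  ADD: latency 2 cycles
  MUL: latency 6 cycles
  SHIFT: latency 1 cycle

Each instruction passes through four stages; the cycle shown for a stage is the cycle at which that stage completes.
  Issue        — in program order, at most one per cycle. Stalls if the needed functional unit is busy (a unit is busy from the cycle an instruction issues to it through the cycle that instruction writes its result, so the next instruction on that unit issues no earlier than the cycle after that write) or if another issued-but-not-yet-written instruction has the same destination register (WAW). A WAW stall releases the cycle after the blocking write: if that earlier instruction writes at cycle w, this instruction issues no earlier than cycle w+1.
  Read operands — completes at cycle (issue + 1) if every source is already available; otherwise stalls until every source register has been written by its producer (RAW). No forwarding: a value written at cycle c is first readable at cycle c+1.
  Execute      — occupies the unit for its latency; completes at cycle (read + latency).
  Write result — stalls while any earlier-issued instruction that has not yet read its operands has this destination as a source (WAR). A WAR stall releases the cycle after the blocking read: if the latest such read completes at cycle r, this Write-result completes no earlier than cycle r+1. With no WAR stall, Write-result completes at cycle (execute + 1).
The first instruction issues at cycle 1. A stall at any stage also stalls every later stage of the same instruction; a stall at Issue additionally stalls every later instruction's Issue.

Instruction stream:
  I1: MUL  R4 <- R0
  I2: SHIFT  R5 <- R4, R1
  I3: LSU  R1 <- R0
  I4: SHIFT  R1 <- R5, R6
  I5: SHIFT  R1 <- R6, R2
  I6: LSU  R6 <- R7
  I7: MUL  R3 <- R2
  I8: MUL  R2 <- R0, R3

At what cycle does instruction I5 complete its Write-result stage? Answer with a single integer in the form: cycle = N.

I1 -> (1, 2, 8, 9)
I2 -> (2, 10, 11, 12)  // RAW R4: wait I1 write@9
I3 -> (3, 4, 5, 11)  // WAR R1: wait I2 read@10
I4 -> (13, 14, 15, 16)  // struct: SHIFT busy until I2 writes@12
I5 -> (17, 18, 19, 20)  // struct: SHIFT busy until I4 writes@16
I6 -> (18, 19, 20, 21)
I7 -> (19, 20, 26, 27)
I8 -> (28, 29, 35, 36)  // struct: MUL busy until I7 writes@27

cycle = 20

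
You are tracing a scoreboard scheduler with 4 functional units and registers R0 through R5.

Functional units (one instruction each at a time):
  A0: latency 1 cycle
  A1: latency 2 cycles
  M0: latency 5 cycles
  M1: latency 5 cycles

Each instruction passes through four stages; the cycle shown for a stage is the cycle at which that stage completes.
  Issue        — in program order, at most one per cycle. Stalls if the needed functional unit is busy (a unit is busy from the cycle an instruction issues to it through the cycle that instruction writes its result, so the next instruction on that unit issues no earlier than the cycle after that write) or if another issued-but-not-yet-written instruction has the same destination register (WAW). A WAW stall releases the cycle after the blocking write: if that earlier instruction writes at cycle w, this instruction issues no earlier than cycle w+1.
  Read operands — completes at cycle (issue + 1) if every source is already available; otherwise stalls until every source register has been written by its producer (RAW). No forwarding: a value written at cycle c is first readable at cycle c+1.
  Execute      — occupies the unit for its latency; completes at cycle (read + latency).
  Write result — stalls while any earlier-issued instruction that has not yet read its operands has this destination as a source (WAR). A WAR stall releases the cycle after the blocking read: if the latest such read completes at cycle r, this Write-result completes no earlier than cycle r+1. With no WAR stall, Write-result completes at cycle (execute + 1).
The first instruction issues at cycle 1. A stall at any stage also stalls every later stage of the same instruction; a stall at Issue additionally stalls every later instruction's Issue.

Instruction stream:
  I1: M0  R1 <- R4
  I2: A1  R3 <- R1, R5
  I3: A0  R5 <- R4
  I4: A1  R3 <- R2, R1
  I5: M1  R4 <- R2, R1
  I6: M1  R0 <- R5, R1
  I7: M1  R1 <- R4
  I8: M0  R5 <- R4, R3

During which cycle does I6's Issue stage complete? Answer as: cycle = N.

cycle = 22

1) issue 1, read 2, done 7, write 8
2) issue 2, read 9, done 11, write 12  <RAW R1: wait I1 write@8>
3) issue 3, read 4, done 5, write 10  <WAR R5: wait I2 read@9>
4) issue 13, read 14, done 16, write 17  <struct: A1 busy until I2 writes@12>
5) issue 14, read 15, done 20, write 21
6) issue 22, read 23, done 28, write 29  <struct: M1 busy until I5 writes@21>
7) issue 30, read 31, done 36, write 37  <struct: M1 busy until I6 writes@29>
8) issue 31, read 32, done 37, write 38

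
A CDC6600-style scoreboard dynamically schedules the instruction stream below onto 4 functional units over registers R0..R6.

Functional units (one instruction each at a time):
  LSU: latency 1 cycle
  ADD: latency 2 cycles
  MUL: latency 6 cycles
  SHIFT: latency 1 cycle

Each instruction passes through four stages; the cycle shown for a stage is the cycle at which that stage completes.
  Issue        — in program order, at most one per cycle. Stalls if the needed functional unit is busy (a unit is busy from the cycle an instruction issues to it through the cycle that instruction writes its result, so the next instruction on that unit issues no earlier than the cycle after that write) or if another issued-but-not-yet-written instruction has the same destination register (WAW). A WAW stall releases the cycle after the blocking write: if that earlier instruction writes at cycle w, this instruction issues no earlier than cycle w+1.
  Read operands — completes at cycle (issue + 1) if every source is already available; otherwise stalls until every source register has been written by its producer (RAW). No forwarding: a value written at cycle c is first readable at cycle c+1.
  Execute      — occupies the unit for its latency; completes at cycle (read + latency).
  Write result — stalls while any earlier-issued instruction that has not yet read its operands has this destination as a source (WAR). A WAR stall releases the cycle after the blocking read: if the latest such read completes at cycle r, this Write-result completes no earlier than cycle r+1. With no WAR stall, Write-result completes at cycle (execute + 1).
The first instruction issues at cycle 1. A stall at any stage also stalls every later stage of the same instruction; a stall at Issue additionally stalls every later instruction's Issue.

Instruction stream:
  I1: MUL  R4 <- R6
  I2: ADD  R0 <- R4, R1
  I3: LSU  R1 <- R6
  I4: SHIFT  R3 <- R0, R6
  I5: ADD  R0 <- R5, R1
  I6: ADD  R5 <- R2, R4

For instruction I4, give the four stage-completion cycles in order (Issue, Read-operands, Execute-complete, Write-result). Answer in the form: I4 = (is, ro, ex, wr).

I4 = (4, 14, 15, 16)

I1  is:1  ro:2  ex:8  wr:9
I2  is:2  ro:10  ex:12  wr:13  — RAW R4: wait I1 write@9
I3  is:3  ro:4  ex:5  wr:11  — WAR R1: wait I2 read@10
I4  is:4  ro:14  ex:15  wr:16  — RAW R0: wait I2 write@13
I5  is:14  ro:15  ex:17  wr:18  — struct: ADD busy until I2 writes@13
I6  is:19  ro:20  ex:22  wr:23  — struct: ADD busy until I5 writes@18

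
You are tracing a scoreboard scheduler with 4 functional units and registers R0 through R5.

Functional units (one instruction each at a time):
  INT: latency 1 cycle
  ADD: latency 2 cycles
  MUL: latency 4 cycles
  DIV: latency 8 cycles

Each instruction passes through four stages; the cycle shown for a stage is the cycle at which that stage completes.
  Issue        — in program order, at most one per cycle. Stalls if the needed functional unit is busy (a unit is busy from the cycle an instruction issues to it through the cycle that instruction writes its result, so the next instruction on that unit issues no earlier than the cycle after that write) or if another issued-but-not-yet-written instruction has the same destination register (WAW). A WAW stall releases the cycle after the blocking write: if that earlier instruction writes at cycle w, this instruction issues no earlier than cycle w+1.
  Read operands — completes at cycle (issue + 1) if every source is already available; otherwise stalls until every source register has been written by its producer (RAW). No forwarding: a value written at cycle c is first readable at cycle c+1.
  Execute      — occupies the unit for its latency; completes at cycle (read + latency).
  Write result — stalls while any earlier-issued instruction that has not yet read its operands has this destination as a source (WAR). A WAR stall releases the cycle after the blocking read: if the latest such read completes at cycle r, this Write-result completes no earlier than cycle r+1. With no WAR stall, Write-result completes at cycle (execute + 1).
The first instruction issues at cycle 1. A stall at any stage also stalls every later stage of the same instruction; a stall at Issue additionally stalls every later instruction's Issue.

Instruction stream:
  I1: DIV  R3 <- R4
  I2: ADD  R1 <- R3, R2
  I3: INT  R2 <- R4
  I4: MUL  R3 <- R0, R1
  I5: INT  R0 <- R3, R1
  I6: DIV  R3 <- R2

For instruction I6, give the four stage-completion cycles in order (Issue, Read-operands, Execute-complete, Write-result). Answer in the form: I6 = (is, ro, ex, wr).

I6 = (22, 23, 31, 32)

c1: I1 issues→DIV
c2: I1 reads; I2 issues→ADD
c3: I3 issues→INT
c4: I3 reads
c5: I3 exec-done
c10: I1 exec-done
c11: I1 writes R3
c12: I2 reads; I4 issues→MUL
c13: I3 writes R2
c14: I2 exec-done; I5 issues→INT
c15: I2 writes R1
c16: I4 reads
c20: I4 exec-done
c21: I4 writes R3
c22: I5 reads; I6 issues→DIV
c23: I5 exec-done; I6 reads
c24: I5 writes R0
c31: I6 exec-done
c32: I6 writes R3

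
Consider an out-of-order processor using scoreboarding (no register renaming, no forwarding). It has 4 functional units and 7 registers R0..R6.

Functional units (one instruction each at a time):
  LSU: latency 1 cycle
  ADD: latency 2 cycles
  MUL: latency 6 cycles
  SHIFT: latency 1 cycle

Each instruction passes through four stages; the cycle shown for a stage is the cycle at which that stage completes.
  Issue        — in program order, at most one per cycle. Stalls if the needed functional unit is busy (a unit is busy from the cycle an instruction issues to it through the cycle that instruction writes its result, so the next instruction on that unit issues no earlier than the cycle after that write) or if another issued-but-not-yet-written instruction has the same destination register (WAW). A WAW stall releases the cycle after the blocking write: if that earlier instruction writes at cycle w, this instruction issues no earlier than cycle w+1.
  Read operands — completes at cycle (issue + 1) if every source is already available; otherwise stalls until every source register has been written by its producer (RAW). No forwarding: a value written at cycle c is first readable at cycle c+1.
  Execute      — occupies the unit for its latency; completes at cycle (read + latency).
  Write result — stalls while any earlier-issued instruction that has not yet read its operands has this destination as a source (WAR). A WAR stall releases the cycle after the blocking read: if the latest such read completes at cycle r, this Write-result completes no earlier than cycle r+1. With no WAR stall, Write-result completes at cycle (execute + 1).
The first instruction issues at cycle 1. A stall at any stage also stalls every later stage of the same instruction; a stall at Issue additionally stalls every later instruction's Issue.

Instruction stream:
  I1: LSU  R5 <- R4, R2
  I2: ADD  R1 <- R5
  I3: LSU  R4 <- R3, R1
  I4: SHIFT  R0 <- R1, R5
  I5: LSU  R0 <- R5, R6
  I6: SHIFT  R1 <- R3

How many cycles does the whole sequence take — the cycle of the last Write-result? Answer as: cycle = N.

[1] I1 dispatched to LSU
[2] I1 operands ready · I2 dispatched to ADD
[3] I1 complete
[4] R5←I1
[5] I2 operands ready · I3 dispatched to LSU
[6] I4 dispatched to SHIFT
[7] I2 complete
[8] R1←I2
[9] I3 operands ready · I4 operands ready
[10] I3 complete · I4 complete
[11] R4←I3 · R0←I4
[12] I5 dispatched to LSU
[13] I5 operands ready · I6 dispatched to SHIFT
[14] I5 complete · I6 operands ready
[15] R0←I5 · I6 complete
[16] R1←I6

cycle = 16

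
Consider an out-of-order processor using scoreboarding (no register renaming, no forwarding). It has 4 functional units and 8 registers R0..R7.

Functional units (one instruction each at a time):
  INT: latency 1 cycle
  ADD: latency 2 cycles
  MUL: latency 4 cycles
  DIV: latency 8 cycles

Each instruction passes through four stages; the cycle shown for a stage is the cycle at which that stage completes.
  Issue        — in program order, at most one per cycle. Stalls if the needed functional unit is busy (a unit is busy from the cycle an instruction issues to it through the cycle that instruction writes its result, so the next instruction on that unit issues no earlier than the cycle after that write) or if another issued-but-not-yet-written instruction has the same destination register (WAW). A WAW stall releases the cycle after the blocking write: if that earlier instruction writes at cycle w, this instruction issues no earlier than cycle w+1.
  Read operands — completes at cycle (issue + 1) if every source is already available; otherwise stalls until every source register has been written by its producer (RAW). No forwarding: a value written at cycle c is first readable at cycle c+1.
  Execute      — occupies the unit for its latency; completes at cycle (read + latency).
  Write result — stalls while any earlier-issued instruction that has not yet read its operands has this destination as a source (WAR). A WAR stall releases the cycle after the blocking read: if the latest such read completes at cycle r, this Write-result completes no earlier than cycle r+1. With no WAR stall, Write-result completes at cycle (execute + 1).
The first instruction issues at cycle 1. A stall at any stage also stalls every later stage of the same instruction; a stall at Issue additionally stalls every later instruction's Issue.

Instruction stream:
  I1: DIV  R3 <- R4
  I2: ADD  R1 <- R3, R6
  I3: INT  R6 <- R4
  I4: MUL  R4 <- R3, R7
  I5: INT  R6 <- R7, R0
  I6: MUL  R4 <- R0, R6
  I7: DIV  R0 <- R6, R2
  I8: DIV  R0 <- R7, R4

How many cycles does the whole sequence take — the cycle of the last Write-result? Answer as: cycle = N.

cycle = 40

1) issue 1, read 2, done 10, write 11
2) issue 2, read 12, done 14, write 15  <RAW R3: wait I1 write@11>
3) issue 3, read 4, done 5, write 13  <WAR R6: wait I2 read@12>
4) issue 4, read 12, done 16, write 17  <RAW R3: wait I1 write@11>
5) issue 14, read 15, done 16, write 17  <struct: INT busy until I3 writes@13>
6) issue 18, read 19, done 23, write 24  <struct: MUL busy until I4 writes@17>
7) issue 19, read 20, done 28, write 29
8) issue 30, read 31, done 39, write 40  <struct: DIV busy until I7 writes@29>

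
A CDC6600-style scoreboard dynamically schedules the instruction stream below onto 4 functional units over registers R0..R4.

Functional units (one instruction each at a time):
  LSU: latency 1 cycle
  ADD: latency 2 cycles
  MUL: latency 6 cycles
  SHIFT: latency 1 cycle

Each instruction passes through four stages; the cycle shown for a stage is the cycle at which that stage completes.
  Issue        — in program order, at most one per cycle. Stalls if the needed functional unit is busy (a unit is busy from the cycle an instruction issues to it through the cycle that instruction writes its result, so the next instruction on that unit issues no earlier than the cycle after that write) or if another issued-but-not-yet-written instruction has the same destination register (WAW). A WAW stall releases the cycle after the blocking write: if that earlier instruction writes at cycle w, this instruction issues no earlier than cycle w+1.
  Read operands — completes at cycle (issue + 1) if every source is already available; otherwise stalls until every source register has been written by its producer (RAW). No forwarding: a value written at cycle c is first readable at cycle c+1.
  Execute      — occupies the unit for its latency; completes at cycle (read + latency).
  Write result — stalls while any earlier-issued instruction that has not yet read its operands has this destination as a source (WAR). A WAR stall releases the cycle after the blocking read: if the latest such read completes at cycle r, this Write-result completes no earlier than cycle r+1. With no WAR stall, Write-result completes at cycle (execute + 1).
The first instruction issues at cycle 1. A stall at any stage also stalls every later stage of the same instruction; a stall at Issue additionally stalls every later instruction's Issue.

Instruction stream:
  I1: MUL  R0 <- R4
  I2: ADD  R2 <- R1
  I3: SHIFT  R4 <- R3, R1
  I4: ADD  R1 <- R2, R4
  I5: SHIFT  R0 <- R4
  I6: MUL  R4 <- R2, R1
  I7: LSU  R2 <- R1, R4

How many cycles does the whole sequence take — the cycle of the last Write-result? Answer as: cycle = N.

cycle = 22

c1: I1 issues→MUL
c2: I1 reads, I2 issues→ADD
c3: I2 reads, I3 issues→SHIFT
c4: I3 reads
c5: I2 exec-done, I3 exec-done
c6: I2 writes R2, I3 writes R4
c7: I4 issues→ADD
c8: I1 exec-done, I4 reads
c9: I1 writes R0
c10: I4 exec-done, I5 issues→SHIFT
c11: I4 writes R1, I5 reads, I6 issues→MUL
c12: I5 exec-done, I6 reads, I7 issues→LSU
c13: I5 writes R0
c18: I6 exec-done
c19: I6 writes R4
c20: I7 reads
c21: I7 exec-done
c22: I7 writes R2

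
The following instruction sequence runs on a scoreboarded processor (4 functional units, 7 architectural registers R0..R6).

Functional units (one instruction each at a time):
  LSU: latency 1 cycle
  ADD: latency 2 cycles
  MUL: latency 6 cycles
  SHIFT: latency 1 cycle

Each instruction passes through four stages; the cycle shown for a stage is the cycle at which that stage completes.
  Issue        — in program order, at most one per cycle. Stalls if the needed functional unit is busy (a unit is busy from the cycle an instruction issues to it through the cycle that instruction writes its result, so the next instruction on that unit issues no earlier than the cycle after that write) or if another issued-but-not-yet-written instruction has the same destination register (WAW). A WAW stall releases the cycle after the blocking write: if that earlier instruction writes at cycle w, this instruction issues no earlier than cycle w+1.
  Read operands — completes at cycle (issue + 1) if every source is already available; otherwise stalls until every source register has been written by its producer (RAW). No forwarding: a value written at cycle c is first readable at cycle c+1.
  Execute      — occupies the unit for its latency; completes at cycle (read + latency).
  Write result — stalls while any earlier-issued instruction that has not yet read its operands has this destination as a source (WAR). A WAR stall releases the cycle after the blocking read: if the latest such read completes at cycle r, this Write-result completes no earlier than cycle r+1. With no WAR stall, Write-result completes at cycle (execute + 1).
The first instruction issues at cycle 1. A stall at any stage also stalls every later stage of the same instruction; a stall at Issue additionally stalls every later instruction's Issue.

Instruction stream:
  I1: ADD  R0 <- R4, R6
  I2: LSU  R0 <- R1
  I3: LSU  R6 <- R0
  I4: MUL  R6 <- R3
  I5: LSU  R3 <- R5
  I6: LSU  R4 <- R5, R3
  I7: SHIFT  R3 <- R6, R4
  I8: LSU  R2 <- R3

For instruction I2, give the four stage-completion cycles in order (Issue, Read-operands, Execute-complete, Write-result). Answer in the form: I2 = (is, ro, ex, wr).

t=1  I1→ADD
t=2  I1 RO
t=4  I1 EX
t=5  I1 WR R0
t=6  I2→LSU
t=7  I2 RO
t=8  I2 EX
t=9  I2 WR R0
t=10  I3→LSU
t=11  I3 RO
t=12  I3 EX
t=13  I3 WR R6
t=14  I4→MUL
t=15  I4 RO | I5→LSU
t=16  I5 RO
t=17  I5 EX
t=18  I5 WR R3
t=19  I6→LSU
t=20  I6 RO | I7→SHIFT
t=21  I4 EX | I6 EX
t=22  I4 WR R6 | I6 WR R4
t=23  I7 RO | I8→LSU
t=24  I7 EX
t=25  I7 WR R3
t=26  I8 RO
t=27  I8 EX
t=28  I8 WR R2

I2 = (6, 7, 8, 9)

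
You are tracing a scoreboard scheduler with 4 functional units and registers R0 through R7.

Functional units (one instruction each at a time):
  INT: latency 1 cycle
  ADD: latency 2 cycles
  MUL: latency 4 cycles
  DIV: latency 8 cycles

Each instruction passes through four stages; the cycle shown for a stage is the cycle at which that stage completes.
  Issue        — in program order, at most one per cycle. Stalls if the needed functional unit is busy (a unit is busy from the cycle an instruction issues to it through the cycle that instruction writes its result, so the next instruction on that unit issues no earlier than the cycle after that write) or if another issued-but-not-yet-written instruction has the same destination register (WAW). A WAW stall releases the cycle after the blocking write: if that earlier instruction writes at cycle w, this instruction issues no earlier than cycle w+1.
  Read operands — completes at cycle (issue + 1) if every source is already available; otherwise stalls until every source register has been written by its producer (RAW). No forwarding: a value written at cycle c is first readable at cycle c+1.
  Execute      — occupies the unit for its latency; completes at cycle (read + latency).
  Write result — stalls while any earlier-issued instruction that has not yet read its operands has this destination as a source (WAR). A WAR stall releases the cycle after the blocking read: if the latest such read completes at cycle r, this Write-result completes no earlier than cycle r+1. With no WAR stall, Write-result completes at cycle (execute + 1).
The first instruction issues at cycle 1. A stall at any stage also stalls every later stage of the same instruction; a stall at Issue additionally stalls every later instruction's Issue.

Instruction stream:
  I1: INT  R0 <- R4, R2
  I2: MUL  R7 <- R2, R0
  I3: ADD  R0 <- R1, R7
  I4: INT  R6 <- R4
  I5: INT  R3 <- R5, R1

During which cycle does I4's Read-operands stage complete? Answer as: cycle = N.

cycle = 7

[1] I1→INT
[2] I1 RO | I2→MUL
[3] I1 EX
[4] I1 WR R0
[5] I2 RO | I3→ADD
[6] I4→INT
[7] I4 RO
[8] I4 EX
[9] I2 EX | I4 WR R6
[10] I2 WR R7 | I5→INT
[11] I3 RO | I5 RO
[12] I5 EX
[13] I3 EX | I5 WR R3
[14] I3 WR R0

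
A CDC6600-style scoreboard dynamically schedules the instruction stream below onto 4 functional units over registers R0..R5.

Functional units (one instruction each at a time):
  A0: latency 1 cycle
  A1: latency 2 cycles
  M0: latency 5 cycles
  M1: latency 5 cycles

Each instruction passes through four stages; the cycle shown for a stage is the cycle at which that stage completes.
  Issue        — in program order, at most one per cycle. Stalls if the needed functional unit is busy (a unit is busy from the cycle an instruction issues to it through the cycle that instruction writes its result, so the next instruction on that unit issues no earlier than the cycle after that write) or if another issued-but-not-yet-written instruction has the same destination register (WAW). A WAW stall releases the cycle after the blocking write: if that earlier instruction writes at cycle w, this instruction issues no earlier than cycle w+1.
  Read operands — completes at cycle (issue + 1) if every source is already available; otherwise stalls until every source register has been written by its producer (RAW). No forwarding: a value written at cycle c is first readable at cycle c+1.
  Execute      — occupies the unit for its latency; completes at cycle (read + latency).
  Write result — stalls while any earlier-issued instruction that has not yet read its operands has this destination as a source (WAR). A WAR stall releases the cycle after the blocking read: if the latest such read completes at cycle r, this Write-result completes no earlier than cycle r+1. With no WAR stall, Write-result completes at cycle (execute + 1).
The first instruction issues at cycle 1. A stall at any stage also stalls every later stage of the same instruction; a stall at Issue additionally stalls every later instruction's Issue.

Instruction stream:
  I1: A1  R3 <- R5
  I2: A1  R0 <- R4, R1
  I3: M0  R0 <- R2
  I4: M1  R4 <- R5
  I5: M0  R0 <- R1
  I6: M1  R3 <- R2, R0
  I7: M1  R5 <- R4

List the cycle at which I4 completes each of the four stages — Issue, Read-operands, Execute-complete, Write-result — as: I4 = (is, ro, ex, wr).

I1: IS=1 RO=2 EX=4 WR=5
I2: IS=6 RO=7 EX=9 WR=10  [struct: A1 busy until I1 writes@5]
I3: IS=11 RO=12 EX=17 WR=18  [WAW R0: wait I2 write@10]
I4: IS=12 RO=13 EX=18 WR=19
I5: IS=19 RO=20 EX=25 WR=26  [struct: M0 busy until I3 writes@18]
I6: IS=20 RO=27 EX=32 WR=33  [RAW R0: wait I5 write@26]
I7: IS=34 RO=35 EX=40 WR=41  [struct: M1 busy until I6 writes@33]

I4 = (12, 13, 18, 19)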